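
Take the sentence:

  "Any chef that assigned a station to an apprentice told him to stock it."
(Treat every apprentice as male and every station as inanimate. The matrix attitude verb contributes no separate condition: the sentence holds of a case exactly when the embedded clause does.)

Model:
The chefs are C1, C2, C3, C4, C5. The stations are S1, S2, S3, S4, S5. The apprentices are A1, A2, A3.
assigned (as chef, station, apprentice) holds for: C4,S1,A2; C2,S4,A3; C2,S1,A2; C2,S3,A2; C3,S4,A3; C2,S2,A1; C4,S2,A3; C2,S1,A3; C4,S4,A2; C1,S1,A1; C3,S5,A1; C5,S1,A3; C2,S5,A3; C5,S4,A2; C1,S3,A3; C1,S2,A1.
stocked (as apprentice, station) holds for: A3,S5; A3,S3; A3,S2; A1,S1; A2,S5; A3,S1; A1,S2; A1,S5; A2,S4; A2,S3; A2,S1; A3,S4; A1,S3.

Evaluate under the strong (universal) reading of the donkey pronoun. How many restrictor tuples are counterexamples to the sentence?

0

"him" takes "an apprentice" as antecedent and "it" takes "a station"; both are donkey pronouns co-varying with the restrictor.
Strong reading: for every (c,s,a) with assigned(c,s,a), stocked(a,s).
Restrictor triples: (C1,S1,A1)→stocked(A1,S1) ✓  (C1,S2,A1)→stocked(A1,S2) ✓  (C1,S3,A3)→stocked(A3,S3) ✓  (C2,S1,A2)→stocked(A2,S1) ✓  (C2,S1,A3)→stocked(A3,S1) ✓  (C2,S2,A1)→stocked(A1,S2) ✓  (C2,S3,A2)→stocked(A2,S3) ✓  (C2,S4,A3)→stocked(A3,S4) ✓  (C2,S5,A3)→stocked(A3,S5) ✓  (C3,S4,A3)→stocked(A3,S4) ✓  (C3,S5,A1)→stocked(A1,S5) ✓  (C4,S1,A2)→stocked(A2,S1) ✓  (C4,S2,A3)→stocked(A3,S2) ✓  (C4,S4,A2)→stocked(A2,S4) ✓  (C5,S1,A3)→stocked(A3,S1) ✓  (C5,S4,A2)→stocked(A2,S4) ✓
Counterexamples (restrictor triples failing the scope): 0.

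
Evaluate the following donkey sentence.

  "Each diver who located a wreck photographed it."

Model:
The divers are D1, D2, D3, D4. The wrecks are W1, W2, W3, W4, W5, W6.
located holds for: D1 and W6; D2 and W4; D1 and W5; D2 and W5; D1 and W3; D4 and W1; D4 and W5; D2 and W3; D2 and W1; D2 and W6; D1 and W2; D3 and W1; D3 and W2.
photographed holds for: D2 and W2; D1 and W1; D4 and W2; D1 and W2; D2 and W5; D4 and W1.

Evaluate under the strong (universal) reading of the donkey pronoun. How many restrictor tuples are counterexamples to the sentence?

10

"it" takes "a wreck" as antecedent — a donkey pronoun bound across the clause boundary.
Strong reading: for every (d,w) with located(d,w), photographed(d,w).
Restrictor pairs: (D1,W2) ✓  (D1,W3) ✗  (D1,W5) ✗  (D1,W6) ✗  (D2,W1) ✗  (D2,W3) ✗  (D2,W4) ✗  (D2,W5) ✓  (D2,W6) ✗  (D3,W1) ✗  (D3,W2) ✗  (D4,W1) ✓  (D4,W5) ✗
Counterexamples (restrictor pairs failing the scope): 10.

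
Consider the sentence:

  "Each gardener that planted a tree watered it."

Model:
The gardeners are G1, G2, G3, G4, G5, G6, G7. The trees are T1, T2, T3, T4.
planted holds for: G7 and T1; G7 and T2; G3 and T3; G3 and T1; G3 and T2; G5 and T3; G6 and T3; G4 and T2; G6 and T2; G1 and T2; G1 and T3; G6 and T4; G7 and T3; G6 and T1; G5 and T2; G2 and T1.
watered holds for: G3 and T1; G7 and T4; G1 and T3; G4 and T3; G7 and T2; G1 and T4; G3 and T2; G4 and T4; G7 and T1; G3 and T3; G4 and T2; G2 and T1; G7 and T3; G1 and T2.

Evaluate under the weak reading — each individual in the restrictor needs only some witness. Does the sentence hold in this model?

False

"it" takes "a tree" as antecedent — a donkey pronoun bound across the clause boundary.
Weak reading: every gardener g with some planted-tree has at least one planted-tree t such that watered(g,t).
Per gardener: G1:✓  G2:✓  G3:✓  G4:✓  G5:✗  G6:✗  G7:✓
G5 has no witness among its planted-trees.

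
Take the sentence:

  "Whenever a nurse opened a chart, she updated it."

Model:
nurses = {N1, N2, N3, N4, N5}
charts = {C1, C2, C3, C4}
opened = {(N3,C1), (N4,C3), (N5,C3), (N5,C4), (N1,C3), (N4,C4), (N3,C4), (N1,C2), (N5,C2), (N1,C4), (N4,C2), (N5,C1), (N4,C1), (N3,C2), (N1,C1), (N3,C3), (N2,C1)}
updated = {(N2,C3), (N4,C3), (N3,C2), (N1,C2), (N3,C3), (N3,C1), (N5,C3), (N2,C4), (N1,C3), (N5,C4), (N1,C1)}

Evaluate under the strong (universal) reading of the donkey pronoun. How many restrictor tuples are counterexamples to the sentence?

8

"it" takes "a chart" as antecedent — a donkey pronoun bound across the clause boundary.
Strong reading: for every (n,c) with opened(n,c), updated(n,c).
Restrictor pairs: (N1,C1) ✓  (N1,C2) ✓  (N1,C3) ✓  (N1,C4) ✗  (N2,C1) ✗  (N3,C1) ✓  (N3,C2) ✓  (N3,C3) ✓  (N3,C4) ✗  (N4,C1) ✗  (N4,C2) ✗  (N4,C3) ✓  (N4,C4) ✗  (N5,C1) ✗  (N5,C2) ✗  (N5,C3) ✓  (N5,C4) ✓
Counterexamples (restrictor pairs failing the scope): 8.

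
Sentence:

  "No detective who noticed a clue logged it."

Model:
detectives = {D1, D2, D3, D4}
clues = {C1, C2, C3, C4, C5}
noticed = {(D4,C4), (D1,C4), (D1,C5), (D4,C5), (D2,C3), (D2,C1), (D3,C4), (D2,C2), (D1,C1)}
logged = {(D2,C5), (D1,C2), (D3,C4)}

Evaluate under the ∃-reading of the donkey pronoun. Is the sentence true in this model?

"it" takes "a clue" as antecedent — a donkey pronoun bound across the clause boundary.
Truth condition: for no (d,c) with noticed(d,c) does logged(d,c) hold.
Restrictor pairs — does the scope hold? (D1,C1):fails  (D1,C4):fails  (D1,C5):fails  (D2,C1):fails  (D2,C2):fails  (D2,C3):fails  (D3,C4):holds  (D4,C4):fails  (D4,C5):fails
Scope holds for 1 pair(s), so the sentence is false.

False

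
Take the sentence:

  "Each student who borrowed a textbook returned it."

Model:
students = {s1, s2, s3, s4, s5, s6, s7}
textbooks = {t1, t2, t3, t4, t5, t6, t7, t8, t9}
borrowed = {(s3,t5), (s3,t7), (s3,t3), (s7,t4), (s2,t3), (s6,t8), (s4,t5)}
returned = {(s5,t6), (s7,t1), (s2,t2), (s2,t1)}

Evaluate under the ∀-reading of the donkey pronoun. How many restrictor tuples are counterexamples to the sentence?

"it" takes "a textbook" as antecedent — a donkey pronoun bound across the clause boundary.
Strong reading: for every (s,t) with borrowed(s,t), returned(s,t).
Restrictor pairs: (s2,t3) ✗  (s3,t3) ✗  (s3,t5) ✗  (s3,t7) ✗  (s4,t5) ✗  (s6,t8) ✗  (s7,t4) ✗
Counterexamples (restrictor pairs failing the scope): 7.

7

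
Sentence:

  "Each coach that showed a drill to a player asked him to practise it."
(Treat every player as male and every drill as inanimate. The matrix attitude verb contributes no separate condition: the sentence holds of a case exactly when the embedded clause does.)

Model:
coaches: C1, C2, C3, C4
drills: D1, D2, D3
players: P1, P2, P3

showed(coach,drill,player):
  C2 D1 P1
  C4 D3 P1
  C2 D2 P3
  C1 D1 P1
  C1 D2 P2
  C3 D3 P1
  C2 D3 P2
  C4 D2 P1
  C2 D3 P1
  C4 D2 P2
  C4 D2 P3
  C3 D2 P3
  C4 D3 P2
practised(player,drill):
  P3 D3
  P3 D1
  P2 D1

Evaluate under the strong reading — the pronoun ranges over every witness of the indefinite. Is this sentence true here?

False

"him" takes "a player" as antecedent and "it" takes "a drill"; both are donkey pronouns co-varying with the restrictor.
Strong reading: for every (c,d,p) with showed(c,d,p), practised(p,d).
Restrictor triples: (C1,D1,P1)→practised(P1,D1) ✗  (C1,D2,P2)→practised(P2,D2) ✗  (C2,D1,P1)→practised(P1,D1) ✗  (C2,D2,P3)→practised(P3,D2) ✗  (C2,D3,P1)→practised(P1,D3) ✗  (C2,D3,P2)→practised(P2,D3) ✗  (C3,D2,P3)→practised(P3,D2) ✗  (C3,D3,P1)→practised(P1,D3) ✗  (C4,D2,P1)→practised(P1,D2) ✗  (C4,D2,P2)→practised(P2,D2) ✗  (C4,D2,P3)→practised(P3,D2) ✗  (C4,D3,P1)→practised(P1,D3) ✗  (C4,D3,P2)→practised(P2,D3) ✗
Counterexample: (C1,D1,P1) — practised(P1,D1) does not hold.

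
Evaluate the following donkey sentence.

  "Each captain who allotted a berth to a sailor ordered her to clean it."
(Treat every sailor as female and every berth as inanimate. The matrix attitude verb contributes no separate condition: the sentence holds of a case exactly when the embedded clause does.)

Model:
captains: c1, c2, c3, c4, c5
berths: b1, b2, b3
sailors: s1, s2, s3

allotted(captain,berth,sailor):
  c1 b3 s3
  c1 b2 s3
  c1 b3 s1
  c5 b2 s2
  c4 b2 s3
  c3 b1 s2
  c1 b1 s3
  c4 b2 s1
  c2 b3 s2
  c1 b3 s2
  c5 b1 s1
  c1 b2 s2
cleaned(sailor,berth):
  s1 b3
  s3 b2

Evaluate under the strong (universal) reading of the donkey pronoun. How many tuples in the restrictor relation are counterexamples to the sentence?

"her" takes "a sailor" as antecedent and "it" takes "a berth"; both are donkey pronouns co-varying with the restrictor.
Strong reading: for every (c,b,s) with allotted(c,b,s), cleaned(s,b).
Restrictor triples: (c1,b1,s3)→cleaned(s3,b1) ✗  (c1,b2,s2)→cleaned(s2,b2) ✗  (c1,b2,s3)→cleaned(s3,b2) ✓  (c1,b3,s1)→cleaned(s1,b3) ✓  (c1,b3,s2)→cleaned(s2,b3) ✗  (c1,b3,s3)→cleaned(s3,b3) ✗  (c2,b3,s2)→cleaned(s2,b3) ✗  (c3,b1,s2)→cleaned(s2,b1) ✗  (c4,b2,s1)→cleaned(s1,b2) ✗  (c4,b2,s3)→cleaned(s3,b2) ✓  (c5,b1,s1)→cleaned(s1,b1) ✗  (c5,b2,s2)→cleaned(s2,b2) ✗
Counterexamples (restrictor triples failing the scope): 9.

9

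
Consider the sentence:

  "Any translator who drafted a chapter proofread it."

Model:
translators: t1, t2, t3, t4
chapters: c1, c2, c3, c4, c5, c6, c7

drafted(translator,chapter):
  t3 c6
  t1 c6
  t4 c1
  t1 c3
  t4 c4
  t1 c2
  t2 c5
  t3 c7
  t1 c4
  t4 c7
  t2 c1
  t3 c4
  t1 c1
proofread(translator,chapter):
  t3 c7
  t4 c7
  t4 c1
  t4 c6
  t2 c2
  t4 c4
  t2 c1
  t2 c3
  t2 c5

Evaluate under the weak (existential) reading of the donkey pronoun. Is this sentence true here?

False

"it" takes "a chapter" as antecedent — a donkey pronoun bound across the clause boundary.
Weak reading: every translator t with some drafted-chapter has at least one drafted-chapter c such that proofread(t,c).
Per translator: t1:✗  t2:✓  t3:✓  t4:✓
t1 has no witness among its drafted-chapters.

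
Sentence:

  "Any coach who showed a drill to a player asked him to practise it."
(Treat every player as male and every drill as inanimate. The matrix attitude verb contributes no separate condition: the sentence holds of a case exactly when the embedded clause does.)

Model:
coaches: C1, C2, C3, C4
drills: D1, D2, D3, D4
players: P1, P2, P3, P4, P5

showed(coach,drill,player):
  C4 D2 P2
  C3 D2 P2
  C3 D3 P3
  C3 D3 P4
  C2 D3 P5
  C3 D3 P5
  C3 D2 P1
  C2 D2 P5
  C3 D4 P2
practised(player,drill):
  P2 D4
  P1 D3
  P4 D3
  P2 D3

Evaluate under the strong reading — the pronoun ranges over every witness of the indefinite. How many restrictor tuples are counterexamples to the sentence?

7

"him" takes "a player" as antecedent and "it" takes "a drill"; both are donkey pronouns co-varying with the restrictor.
Strong reading: for every (c,d,p) with showed(c,d,p), practised(p,d).
Restrictor triples: (C2,D2,P5)→practised(P5,D2) ✗  (C2,D3,P5)→practised(P5,D3) ✗  (C3,D2,P1)→practised(P1,D2) ✗  (C3,D2,P2)→practised(P2,D2) ✗  (C3,D3,P3)→practised(P3,D3) ✗  (C3,D3,P4)→practised(P4,D3) ✓  (C3,D3,P5)→practised(P5,D3) ✗  (C3,D4,P2)→practised(P2,D4) ✓  (C4,D2,P2)→practised(P2,D2) ✗
Counterexamples (restrictor triples failing the scope): 7.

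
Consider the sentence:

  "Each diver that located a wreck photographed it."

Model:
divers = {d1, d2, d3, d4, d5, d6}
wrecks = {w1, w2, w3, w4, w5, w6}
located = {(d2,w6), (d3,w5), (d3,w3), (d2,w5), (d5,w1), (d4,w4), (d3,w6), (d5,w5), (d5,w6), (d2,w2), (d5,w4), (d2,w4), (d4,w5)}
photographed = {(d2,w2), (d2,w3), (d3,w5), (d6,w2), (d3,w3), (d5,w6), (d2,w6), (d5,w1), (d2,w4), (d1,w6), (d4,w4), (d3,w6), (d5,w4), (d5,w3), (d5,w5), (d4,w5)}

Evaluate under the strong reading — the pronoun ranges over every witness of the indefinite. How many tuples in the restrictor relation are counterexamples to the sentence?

"it" takes "a wreck" as antecedent — a donkey pronoun bound across the clause boundary.
Strong reading: for every (d,w) with located(d,w), photographed(d,w).
Restrictor pairs: (d2,w2) ✓  (d2,w4) ✓  (d2,w5) ✗  (d2,w6) ✓  (d3,w3) ✓  (d3,w5) ✓  (d3,w6) ✓  (d4,w4) ✓  (d4,w5) ✓  (d5,w1) ✓  (d5,w4) ✓  (d5,w5) ✓  (d5,w6) ✓
Counterexamples (restrictor pairs failing the scope): 1.

1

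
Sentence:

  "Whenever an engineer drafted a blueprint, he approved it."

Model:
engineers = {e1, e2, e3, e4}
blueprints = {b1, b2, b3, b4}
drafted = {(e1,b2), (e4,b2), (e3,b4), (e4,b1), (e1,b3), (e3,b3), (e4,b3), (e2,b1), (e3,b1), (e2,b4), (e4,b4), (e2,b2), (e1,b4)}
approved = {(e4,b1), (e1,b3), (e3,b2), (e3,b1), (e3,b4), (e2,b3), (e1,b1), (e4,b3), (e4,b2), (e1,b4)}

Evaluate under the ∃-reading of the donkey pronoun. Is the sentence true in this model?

False

"it" takes "a blueprint" as antecedent — a donkey pronoun bound across the clause boundary.
Weak reading: every engineer e with some drafted-blueprint has at least one drafted-blueprint b such that approved(e,b).
Per engineer: e1:✓  e2:✗  e3:✓  e4:✓
e2 has no witness among its drafted-blueprints.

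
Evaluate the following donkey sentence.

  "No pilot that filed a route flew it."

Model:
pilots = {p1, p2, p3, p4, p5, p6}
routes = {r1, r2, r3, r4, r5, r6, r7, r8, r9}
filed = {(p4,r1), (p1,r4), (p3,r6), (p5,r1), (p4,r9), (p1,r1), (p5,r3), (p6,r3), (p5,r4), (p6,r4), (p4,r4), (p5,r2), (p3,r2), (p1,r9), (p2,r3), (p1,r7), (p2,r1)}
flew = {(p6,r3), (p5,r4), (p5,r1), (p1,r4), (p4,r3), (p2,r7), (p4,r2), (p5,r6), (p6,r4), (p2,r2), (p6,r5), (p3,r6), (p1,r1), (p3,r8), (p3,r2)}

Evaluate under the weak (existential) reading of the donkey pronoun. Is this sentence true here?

False

"it" takes "a route" as antecedent — a donkey pronoun bound across the clause boundary.
Truth condition: for no (p,r) with filed(p,r) does flew(p,r) hold.
Restrictor pairs — does the scope hold? (p1,r1):holds  (p1,r4):holds  (p1,r7):fails  (p1,r9):fails  (p2,r1):fails  (p2,r3):fails  (p3,r2):holds  (p3,r6):holds  (p4,r1):fails  (p4,r4):fails  (p4,r9):fails  (p5,r1):holds  (p5,r2):fails  (p5,r3):fails  (p5,r4):holds  (p6,r3):holds  (p6,r4):holds
Scope holds for 8 pair(s), so the sentence is false.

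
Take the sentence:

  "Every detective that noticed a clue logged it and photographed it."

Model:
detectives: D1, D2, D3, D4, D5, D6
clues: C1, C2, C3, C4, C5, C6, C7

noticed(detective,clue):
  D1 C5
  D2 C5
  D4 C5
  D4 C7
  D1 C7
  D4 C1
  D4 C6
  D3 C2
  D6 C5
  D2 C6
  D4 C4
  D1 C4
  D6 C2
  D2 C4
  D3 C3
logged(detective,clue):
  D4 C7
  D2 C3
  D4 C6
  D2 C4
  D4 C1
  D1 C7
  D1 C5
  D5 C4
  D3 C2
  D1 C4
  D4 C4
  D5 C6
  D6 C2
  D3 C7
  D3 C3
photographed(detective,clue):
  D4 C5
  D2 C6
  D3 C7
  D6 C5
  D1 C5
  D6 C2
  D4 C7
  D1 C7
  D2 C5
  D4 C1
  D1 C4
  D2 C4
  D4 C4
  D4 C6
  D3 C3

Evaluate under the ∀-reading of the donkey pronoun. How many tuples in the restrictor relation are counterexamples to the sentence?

5

"it" takes "a clue" as antecedent — a donkey pronoun bound across the clause boundary.
Strong reading: for every (d,c) with noticed(d,c), logged(d,c) ∧ photographed(d,c).
Restrictor pairs: (D1,C4) ✓  (D1,C5) ✓  (D1,C7) ✓  (D2,C4) ✓  (D2,C5) ✗  (D2,C6) ✗  (D3,C2) ✗  (D3,C3) ✓  (D4,C1) ✓  (D4,C4) ✓  (D4,C5) ✗  (D4,C6) ✓  (D4,C7) ✓  (D6,C2) ✓  (D6,C5) ✗
Counterexamples (restrictor pairs failing the scope): 5.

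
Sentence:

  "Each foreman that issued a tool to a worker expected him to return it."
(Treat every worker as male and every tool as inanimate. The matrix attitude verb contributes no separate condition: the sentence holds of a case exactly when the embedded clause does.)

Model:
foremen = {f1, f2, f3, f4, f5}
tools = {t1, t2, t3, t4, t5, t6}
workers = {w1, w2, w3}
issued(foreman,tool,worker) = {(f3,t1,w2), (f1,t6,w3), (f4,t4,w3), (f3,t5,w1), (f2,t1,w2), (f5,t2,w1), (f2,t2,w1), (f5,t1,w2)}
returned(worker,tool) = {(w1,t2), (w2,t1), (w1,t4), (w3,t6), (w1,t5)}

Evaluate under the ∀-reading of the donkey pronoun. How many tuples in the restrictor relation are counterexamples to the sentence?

1

"him" takes "a worker" as antecedent and "it" takes "a tool"; both are donkey pronouns co-varying with the restrictor.
Strong reading: for every (f,t,w) with issued(f,t,w), returned(w,t).
Restrictor triples: (f1,t6,w3)→returned(w3,t6) ✓  (f2,t1,w2)→returned(w2,t1) ✓  (f2,t2,w1)→returned(w1,t2) ✓  (f3,t1,w2)→returned(w2,t1) ✓  (f3,t5,w1)→returned(w1,t5) ✓  (f4,t4,w3)→returned(w3,t4) ✗  (f5,t1,w2)→returned(w2,t1) ✓  (f5,t2,w1)→returned(w1,t2) ✓
Counterexamples (restrictor triples failing the scope): 1.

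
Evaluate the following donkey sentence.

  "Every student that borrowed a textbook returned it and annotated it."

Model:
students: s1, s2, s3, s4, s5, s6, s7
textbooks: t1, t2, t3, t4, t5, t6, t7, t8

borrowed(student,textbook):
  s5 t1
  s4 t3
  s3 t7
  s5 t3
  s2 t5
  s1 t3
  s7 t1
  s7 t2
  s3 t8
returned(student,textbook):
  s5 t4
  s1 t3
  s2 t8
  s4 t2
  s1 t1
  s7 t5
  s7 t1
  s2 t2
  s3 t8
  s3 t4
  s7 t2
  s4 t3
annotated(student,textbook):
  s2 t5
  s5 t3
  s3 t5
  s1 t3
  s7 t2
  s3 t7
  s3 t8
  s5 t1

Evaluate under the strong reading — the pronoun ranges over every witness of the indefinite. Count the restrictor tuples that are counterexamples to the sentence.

"it" takes "a textbook" as antecedent — a donkey pronoun bound across the clause boundary.
Strong reading: for every (s,t) with borrowed(s,t), returned(s,t) ∧ annotated(s,t).
Restrictor pairs: (s1,t3) ✓  (s2,t5) ✗  (s3,t7) ✗  (s3,t8) ✓  (s4,t3) ✗  (s5,t1) ✗  (s5,t3) ✗  (s7,t1) ✗  (s7,t2) ✓
Counterexamples (restrictor pairs failing the scope): 6.

6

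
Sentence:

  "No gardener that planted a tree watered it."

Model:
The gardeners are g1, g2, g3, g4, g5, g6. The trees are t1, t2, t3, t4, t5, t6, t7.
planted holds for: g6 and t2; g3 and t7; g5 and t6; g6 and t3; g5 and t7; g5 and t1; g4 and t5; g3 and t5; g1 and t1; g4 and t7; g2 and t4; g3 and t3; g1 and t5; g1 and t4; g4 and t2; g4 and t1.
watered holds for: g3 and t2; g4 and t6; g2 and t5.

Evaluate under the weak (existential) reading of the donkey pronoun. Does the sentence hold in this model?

True

"it" takes "a tree" as antecedent — a donkey pronoun bound across the clause boundary.
Truth condition: for no (g,t) with planted(g,t) does watered(g,t) hold.
Restrictor pairs — does the scope hold? (g1,t1):fails  (g1,t4):fails  (g1,t5):fails  (g2,t4):fails  (g3,t3):fails  (g3,t5):fails  (g3,t7):fails  (g4,t1):fails  (g4,t2):fails  (g4,t5):fails  (g4,t7):fails  (g5,t1):fails  (g5,t6):fails  (g5,t7):fails  (g6,t2):fails  (g6,t3):fails
Scope holds for no restrictor pair, so the sentence is true.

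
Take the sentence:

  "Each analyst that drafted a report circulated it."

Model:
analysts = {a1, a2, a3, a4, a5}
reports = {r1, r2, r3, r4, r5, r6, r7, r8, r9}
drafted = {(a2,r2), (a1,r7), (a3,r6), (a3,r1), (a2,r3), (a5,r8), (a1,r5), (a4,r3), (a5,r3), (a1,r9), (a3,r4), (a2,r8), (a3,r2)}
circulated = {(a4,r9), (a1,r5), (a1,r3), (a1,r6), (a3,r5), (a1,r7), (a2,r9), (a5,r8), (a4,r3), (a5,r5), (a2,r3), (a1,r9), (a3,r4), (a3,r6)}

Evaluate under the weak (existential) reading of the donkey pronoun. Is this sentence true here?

"it" takes "a report" as antecedent — a donkey pronoun bound across the clause boundary.
Weak reading: every analyst a with some drafted-report has at least one drafted-report r such that circulated(a,r).
Per analyst: a1:✓  a2:✓  a3:✓  a4:✓  a5:✓
Every analyst in the restrictor has a witness.

True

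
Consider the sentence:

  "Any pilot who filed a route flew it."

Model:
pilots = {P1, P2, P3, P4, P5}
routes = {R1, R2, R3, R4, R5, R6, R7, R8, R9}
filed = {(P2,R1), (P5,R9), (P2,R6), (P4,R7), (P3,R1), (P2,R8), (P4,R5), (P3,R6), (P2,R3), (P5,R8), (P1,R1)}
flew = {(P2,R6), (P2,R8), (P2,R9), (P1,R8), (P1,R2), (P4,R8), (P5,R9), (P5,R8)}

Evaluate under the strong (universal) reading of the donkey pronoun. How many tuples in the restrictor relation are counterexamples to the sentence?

7

"it" takes "a route" as antecedent — a donkey pronoun bound across the clause boundary.
Strong reading: for every (p,r) with filed(p,r), flew(p,r).
Restrictor pairs: (P1,R1) ✗  (P2,R1) ✗  (P2,R3) ✗  (P2,R6) ✓  (P2,R8) ✓  (P3,R1) ✗  (P3,R6) ✗  (P4,R5) ✗  (P4,R7) ✗  (P5,R8) ✓  (P5,R9) ✓
Counterexamples (restrictor pairs failing the scope): 7.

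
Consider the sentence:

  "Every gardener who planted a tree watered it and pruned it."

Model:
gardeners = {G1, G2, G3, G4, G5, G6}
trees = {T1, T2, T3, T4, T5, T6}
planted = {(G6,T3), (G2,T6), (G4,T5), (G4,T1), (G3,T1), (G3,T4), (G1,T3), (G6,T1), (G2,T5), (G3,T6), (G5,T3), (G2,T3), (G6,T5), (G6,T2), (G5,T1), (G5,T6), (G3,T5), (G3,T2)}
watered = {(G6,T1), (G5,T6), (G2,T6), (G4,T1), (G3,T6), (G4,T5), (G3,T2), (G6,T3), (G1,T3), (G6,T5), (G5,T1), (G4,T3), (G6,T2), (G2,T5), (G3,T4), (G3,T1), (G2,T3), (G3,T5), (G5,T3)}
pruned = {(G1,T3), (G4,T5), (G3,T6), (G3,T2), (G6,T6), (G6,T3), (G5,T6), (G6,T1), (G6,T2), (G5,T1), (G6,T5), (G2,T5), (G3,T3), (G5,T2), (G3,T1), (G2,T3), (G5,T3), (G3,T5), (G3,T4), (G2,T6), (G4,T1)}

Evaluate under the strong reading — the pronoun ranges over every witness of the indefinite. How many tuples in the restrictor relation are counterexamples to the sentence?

0

"it" takes "a tree" as antecedent — a donkey pronoun bound across the clause boundary.
Strong reading: for every (g,t) with planted(g,t), watered(g,t) ∧ pruned(g,t).
Restrictor pairs: (G1,T3) ✓  (G2,T3) ✓  (G2,T5) ✓  (G2,T6) ✓  (G3,T1) ✓  (G3,T2) ✓  (G3,T4) ✓  (G3,T5) ✓  (G3,T6) ✓  (G4,T1) ✓  (G4,T5) ✓  (G5,T1) ✓  (G5,T3) ✓  (G5,T6) ✓  (G6,T1) ✓  (G6,T2) ✓  (G6,T3) ✓  (G6,T5) ✓
Counterexamples (restrictor pairs failing the scope): 0.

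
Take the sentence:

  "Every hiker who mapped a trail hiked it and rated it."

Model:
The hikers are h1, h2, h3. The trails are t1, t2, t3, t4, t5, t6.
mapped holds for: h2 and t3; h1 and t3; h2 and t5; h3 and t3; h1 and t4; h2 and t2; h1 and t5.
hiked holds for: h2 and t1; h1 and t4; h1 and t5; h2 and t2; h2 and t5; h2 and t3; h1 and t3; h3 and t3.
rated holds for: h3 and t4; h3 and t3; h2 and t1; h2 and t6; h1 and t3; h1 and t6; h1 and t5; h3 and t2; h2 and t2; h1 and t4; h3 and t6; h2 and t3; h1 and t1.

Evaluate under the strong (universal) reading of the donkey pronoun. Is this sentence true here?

False

"it" takes "a trail" as antecedent — a donkey pronoun bound across the clause boundary.
Strong reading: for every (h,t) with mapped(h,t), hiked(h,t) ∧ rated(h,t).
Restrictor pairs: (h1,t3) ✓  (h1,t4) ✓  (h1,t5) ✓  (h2,t2) ✓  (h2,t3) ✓  (h2,t5) ✗  (h3,t3) ✓
Counterexample: (h2,t5) is in mapped but fails the scope.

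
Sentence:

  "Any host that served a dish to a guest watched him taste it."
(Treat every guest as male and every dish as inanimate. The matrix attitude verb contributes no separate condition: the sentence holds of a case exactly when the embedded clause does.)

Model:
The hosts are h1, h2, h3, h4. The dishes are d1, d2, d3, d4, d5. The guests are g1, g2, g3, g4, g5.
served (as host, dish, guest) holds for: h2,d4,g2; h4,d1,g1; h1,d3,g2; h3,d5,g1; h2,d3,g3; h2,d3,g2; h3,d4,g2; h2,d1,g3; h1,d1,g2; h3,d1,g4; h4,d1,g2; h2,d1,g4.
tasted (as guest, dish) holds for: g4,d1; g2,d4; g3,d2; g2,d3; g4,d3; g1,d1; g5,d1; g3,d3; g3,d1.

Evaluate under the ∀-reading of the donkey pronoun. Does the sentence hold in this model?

False

"him" takes "a guest" as antecedent and "it" takes "a dish"; both are donkey pronouns co-varying with the restrictor.
Strong reading: for every (h,d,g) with served(h,d,g), tasted(g,d).
Restrictor triples: (h1,d1,g2)→tasted(g2,d1) ✗  (h1,d3,g2)→tasted(g2,d3) ✓  (h2,d1,g3)→tasted(g3,d1) ✓  (h2,d1,g4)→tasted(g4,d1) ✓  (h2,d3,g2)→tasted(g2,d3) ✓  (h2,d3,g3)→tasted(g3,d3) ✓  (h2,d4,g2)→tasted(g2,d4) ✓  (h3,d1,g4)→tasted(g4,d1) ✓  (h3,d4,g2)→tasted(g2,d4) ✓  (h3,d5,g1)→tasted(g1,d5) ✗  (h4,d1,g1)→tasted(g1,d1) ✓  (h4,d1,g2)→tasted(g2,d1) ✗
Counterexample: (h1,d1,g2) — tasted(g2,d1) does not hold.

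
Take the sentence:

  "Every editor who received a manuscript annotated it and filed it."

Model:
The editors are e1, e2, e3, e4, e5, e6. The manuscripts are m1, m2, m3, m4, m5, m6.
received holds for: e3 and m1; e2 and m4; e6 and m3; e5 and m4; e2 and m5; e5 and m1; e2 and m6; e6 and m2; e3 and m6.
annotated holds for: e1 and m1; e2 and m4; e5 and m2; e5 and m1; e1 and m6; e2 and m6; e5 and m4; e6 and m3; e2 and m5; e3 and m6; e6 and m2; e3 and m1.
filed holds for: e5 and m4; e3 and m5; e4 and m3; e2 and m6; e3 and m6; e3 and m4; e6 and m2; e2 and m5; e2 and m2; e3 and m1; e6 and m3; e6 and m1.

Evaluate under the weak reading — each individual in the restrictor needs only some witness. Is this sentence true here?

True

"it" takes "a manuscript" as antecedent — a donkey pronoun bound across the clause boundary.
Weak reading: every editor e with some received-manuscript has at least one received-manuscript m such that annotated(e,m) ∧ filed(e,m).
Per editor: e2:✓  e3:✓  e5:✓  e6:✓
Every editor in the restrictor has a witness.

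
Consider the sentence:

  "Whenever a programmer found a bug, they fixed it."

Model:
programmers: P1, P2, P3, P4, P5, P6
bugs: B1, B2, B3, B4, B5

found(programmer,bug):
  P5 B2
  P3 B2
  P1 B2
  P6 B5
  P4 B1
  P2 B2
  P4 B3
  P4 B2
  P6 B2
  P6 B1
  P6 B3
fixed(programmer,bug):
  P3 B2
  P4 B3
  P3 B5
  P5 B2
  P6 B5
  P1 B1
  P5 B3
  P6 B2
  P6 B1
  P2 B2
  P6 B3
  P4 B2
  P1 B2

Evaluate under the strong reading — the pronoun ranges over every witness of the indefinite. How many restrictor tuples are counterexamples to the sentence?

1

"it" takes "a bug" as antecedent — a donkey pronoun bound across the clause boundary.
Strong reading: for every (p,b) with found(p,b), fixed(p,b).
Restrictor pairs: (P1,B2) ✓  (P2,B2) ✓  (P3,B2) ✓  (P4,B1) ✗  (P4,B2) ✓  (P4,B3) ✓  (P5,B2) ✓  (P6,B1) ✓  (P6,B2) ✓  (P6,B3) ✓  (P6,B5) ✓
Counterexamples (restrictor pairs failing the scope): 1.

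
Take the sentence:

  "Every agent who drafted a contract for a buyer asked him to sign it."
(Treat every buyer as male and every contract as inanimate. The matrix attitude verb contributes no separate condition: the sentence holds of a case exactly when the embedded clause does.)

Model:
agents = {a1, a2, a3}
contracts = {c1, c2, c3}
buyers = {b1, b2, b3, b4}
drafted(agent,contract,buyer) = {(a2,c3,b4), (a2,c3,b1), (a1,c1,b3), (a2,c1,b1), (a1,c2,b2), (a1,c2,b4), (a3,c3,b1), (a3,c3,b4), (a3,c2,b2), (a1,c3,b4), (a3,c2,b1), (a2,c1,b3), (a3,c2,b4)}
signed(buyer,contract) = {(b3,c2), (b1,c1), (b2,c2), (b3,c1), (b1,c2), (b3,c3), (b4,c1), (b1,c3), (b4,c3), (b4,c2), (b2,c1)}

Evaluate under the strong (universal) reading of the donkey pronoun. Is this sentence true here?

"him" takes "a buyer" as antecedent and "it" takes "a contract"; both are donkey pronouns co-varying with the restrictor.
Strong reading: for every (a,c,b) with drafted(a,c,b), signed(b,c).
Restrictor triples: (a1,c1,b3)→signed(b3,c1) ✓  (a1,c2,b2)→signed(b2,c2) ✓  (a1,c2,b4)→signed(b4,c2) ✓  (a1,c3,b4)→signed(b4,c3) ✓  (a2,c1,b1)→signed(b1,c1) ✓  (a2,c1,b3)→signed(b3,c1) ✓  (a2,c3,b1)→signed(b1,c3) ✓  (a2,c3,b4)→signed(b4,c3) ✓  (a3,c2,b1)→signed(b1,c2) ✓  (a3,c2,b2)→signed(b2,c2) ✓  (a3,c2,b4)→signed(b4,c2) ✓  (a3,c3,b1)→signed(b1,c3) ✓  (a3,c3,b4)→signed(b4,c3) ✓
Every restrictor triple satisfies the scope.

True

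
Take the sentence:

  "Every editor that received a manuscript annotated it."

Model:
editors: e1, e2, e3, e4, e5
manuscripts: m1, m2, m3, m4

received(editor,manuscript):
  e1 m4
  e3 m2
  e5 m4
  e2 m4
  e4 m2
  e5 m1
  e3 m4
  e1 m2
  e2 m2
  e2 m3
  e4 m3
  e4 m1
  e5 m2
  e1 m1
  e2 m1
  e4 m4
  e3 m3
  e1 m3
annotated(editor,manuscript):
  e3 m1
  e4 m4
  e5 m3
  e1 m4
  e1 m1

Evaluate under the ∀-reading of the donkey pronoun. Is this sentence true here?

False

"it" takes "a manuscript" as antecedent — a donkey pronoun bound across the clause boundary.
Strong reading: for every (e,m) with received(e,m), annotated(e,m).
Restrictor pairs: (e1,m1) ✓  (e1,m2) ✗  (e1,m3) ✗  (e1,m4) ✓  (e2,m1) ✗  (e2,m2) ✗  (e2,m3) ✗  (e2,m4) ✗  (e3,m2) ✗  (e3,m3) ✗  (e3,m4) ✗  (e4,m1) ✗  (e4,m2) ✗  (e4,m3) ✗  (e4,m4) ✓  (e5,m1) ✗  (e5,m2) ✗  (e5,m4) ✗
Counterexample: (e1,m2) is in received but fails the scope.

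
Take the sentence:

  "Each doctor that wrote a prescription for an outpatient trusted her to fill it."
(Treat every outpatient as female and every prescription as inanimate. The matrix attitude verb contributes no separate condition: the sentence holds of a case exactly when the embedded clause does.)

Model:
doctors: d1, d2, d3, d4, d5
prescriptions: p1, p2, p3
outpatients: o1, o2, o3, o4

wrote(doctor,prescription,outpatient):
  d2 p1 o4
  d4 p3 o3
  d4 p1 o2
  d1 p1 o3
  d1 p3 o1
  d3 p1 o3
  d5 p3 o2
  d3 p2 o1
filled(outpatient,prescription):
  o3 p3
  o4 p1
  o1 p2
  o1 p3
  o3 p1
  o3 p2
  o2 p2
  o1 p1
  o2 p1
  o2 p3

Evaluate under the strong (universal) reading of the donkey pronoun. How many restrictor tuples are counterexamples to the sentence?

0

"her" takes "an outpatient" as antecedent and "it" takes "a prescription"; both are donkey pronouns co-varying with the restrictor.
Strong reading: for every (d,p,o) with wrote(d,p,o), filled(o,p).
Restrictor triples: (d1,p1,o3)→filled(o3,p1) ✓  (d1,p3,o1)→filled(o1,p3) ✓  (d2,p1,o4)→filled(o4,p1) ✓  (d3,p1,o3)→filled(o3,p1) ✓  (d3,p2,o1)→filled(o1,p2) ✓  (d4,p1,o2)→filled(o2,p1) ✓  (d4,p3,o3)→filled(o3,p3) ✓  (d5,p3,o2)→filled(o2,p3) ✓
Counterexamples (restrictor triples failing the scope): 0.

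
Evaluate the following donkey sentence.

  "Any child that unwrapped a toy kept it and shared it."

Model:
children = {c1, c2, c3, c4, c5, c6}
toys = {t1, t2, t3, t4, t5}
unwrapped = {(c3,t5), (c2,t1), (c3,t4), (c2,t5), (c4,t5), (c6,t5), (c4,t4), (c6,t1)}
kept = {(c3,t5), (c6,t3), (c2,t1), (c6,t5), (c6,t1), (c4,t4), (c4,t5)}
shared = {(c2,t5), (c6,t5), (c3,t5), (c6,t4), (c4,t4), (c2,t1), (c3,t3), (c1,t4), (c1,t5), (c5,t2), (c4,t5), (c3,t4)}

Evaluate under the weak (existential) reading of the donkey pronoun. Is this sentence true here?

"it" takes "a toy" as antecedent — a donkey pronoun bound across the clause boundary.
Weak reading: every child c with some unwrapped-toy has at least one unwrapped-toy t such that kept(c,t) ∧ shared(c,t).
Per child: c2:✓  c3:✓  c4:✓  c6:✓
Every child in the restrictor has a witness.

True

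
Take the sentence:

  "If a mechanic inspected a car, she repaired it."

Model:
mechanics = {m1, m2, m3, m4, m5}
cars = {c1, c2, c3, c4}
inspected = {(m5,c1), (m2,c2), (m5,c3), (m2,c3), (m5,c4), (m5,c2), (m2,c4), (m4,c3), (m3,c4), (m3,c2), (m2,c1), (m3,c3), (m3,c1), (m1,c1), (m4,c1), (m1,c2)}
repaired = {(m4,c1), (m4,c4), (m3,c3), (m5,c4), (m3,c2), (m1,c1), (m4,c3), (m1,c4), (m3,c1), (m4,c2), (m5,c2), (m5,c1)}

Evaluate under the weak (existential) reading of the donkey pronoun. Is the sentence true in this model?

"it" takes "a car" as antecedent — a donkey pronoun bound across the clause boundary.
Weak reading: every mechanic m with some inspected-car has at least one inspected-car c such that repaired(m,c).
Per mechanic: m1:✓  m2:✗  m3:✓  m4:✓  m5:✓
m2 has no witness among its inspected-cars.

False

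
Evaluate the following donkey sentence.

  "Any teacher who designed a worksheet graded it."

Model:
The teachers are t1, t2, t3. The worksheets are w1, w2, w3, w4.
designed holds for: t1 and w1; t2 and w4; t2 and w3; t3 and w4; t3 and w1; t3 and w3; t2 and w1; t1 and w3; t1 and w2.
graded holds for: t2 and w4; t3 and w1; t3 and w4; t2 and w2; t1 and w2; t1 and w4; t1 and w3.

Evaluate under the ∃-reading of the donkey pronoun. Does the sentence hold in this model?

True

"it" takes "a worksheet" as antecedent — a donkey pronoun bound across the clause boundary.
Weak reading: every teacher t with some designed-worksheet has at least one designed-worksheet w such that graded(t,w).
Per teacher: t1:✓  t2:✓  t3:✓
Every teacher in the restrictor has a witness.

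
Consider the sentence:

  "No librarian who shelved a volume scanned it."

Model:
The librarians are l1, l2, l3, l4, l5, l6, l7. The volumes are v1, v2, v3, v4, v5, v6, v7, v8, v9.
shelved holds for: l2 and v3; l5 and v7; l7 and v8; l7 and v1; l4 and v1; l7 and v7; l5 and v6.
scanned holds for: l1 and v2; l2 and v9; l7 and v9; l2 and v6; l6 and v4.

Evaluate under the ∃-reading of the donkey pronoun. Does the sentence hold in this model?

"it" takes "a volume" as antecedent — a donkey pronoun bound across the clause boundary.
Truth condition: for no (l,v) with shelved(l,v) does scanned(l,v) hold.
Restrictor pairs — does the scope hold? (l2,v3):fails  (l4,v1):fails  (l5,v6):fails  (l5,v7):fails  (l7,v1):fails  (l7,v7):fails  (l7,v8):fails
Scope holds for no restrictor pair, so the sentence is true.

True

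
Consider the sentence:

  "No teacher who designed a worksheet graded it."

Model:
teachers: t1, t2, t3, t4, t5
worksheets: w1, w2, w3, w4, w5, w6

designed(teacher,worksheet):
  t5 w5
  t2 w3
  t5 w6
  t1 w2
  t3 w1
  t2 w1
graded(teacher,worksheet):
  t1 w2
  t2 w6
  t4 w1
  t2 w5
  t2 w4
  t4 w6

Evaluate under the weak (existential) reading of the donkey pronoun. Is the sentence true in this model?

"it" takes "a worksheet" as antecedent — a donkey pronoun bound across the clause boundary.
Truth condition: for no (t,w) with designed(t,w) does graded(t,w) hold.
Restrictor pairs — does the scope hold? (t1,w2):holds  (t2,w1):fails  (t2,w3):fails  (t3,w1):fails  (t5,w5):fails  (t5,w6):fails
Scope holds for 1 pair(s), so the sentence is false.

False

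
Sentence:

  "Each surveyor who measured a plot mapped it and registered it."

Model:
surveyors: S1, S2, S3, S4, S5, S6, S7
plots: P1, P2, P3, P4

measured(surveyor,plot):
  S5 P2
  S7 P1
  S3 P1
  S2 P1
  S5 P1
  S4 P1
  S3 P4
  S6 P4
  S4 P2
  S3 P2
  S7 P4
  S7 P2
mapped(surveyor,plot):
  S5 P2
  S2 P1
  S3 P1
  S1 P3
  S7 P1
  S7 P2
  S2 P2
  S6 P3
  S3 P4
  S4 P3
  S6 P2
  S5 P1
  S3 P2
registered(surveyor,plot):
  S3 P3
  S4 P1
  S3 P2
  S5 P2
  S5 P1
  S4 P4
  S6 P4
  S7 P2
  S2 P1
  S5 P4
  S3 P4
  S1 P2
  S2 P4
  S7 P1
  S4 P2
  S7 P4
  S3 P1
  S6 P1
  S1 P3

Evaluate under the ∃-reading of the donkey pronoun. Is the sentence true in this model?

False

"it" takes "a plot" as antecedent — a donkey pronoun bound across the clause boundary.
Weak reading: every surveyor s with some measured-plot has at least one measured-plot p such that mapped(s,p) ∧ registered(s,p).
Per surveyor: S2:✓  S3:✓  S4:✗  S5:✓  S6:✗  S7:✓
S4 has no witness among its measured-plots.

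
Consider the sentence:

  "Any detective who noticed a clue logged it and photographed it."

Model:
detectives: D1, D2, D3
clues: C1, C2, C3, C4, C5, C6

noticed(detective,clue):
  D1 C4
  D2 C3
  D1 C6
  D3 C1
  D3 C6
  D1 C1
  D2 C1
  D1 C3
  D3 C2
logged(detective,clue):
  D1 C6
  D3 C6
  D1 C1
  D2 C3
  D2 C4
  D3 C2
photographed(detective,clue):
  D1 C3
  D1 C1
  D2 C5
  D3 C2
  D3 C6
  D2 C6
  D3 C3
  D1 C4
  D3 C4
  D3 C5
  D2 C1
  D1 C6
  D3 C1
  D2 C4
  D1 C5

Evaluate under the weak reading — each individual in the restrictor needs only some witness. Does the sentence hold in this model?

"it" takes "a clue" as antecedent — a donkey pronoun bound across the clause boundary.
Weak reading: every detective d with some noticed-clue has at least one noticed-clue c such that logged(d,c) ∧ photographed(d,c).
Per detective: D1:✓  D2:✗  D3:✓
D2 has no witness among its noticed-clues.

False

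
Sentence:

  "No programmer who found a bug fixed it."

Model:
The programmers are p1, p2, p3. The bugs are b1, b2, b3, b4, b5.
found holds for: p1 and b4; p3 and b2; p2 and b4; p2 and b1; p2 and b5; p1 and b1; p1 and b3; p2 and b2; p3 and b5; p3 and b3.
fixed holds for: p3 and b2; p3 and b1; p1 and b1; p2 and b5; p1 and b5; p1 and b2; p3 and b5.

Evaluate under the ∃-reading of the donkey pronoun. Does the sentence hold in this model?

"it" takes "a bug" as antecedent — a donkey pronoun bound across the clause boundary.
Truth condition: for no (p,b) with found(p,b) does fixed(p,b) hold.
Restrictor pairs — does the scope hold? (p1,b1):holds  (p1,b3):fails  (p1,b4):fails  (p2,b1):fails  (p2,b2):fails  (p2,b4):fails  (p2,b5):holds  (p3,b2):holds  (p3,b3):fails  (p3,b5):holds
Scope holds for 4 pair(s), so the sentence is false.

False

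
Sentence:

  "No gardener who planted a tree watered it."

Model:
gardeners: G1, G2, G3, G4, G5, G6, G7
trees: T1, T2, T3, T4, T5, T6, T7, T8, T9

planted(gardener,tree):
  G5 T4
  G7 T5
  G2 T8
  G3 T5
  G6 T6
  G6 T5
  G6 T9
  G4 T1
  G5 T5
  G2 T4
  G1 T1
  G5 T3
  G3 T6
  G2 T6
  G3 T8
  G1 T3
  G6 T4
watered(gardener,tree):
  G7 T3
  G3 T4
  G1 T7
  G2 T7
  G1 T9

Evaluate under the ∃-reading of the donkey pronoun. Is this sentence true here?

"it" takes "a tree" as antecedent — a donkey pronoun bound across the clause boundary.
Truth condition: for no (g,t) with planted(g,t) does watered(g,t) hold.
Restrictor pairs — does the scope hold? (G1,T1):fails  (G1,T3):fails  (G2,T4):fails  (G2,T6):fails  (G2,T8):fails  (G3,T5):fails  (G3,T6):fails  (G3,T8):fails  (G4,T1):fails  (G5,T3):fails  (G5,T4):fails  (G5,T5):fails  (G6,T4):fails  (G6,T5):fails  (G6,T6):fails  (G6,T9):fails  (G7,T5):fails
Scope holds for no restrictor pair, so the sentence is true.

True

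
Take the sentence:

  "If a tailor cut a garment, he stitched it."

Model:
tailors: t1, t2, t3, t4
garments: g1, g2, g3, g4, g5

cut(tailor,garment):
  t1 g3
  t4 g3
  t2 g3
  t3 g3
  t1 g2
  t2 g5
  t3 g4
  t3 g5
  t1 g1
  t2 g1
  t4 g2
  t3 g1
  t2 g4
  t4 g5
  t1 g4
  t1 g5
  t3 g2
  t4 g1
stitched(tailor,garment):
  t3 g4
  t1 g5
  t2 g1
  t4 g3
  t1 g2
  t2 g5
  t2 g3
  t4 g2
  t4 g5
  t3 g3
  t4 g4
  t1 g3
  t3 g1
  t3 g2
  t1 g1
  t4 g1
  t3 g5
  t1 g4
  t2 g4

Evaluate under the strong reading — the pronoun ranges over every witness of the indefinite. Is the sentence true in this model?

True

"it" takes "a garment" as antecedent — a donkey pronoun bound across the clause boundary.
Strong reading: for every (t,g) with cut(t,g), stitched(t,g).
Restrictor pairs: (t1,g1) ✓  (t1,g2) ✓  (t1,g3) ✓  (t1,g4) ✓  (t1,g5) ✓  (t2,g1) ✓  (t2,g3) ✓  (t2,g4) ✓  (t2,g5) ✓  (t3,g1) ✓  (t3,g2) ✓  (t3,g3) ✓  (t3,g4) ✓  (t3,g5) ✓  (t4,g1) ✓  (t4,g2) ✓  (t4,g3) ✓  (t4,g5) ✓
Every restrictor pair satisfies the scope.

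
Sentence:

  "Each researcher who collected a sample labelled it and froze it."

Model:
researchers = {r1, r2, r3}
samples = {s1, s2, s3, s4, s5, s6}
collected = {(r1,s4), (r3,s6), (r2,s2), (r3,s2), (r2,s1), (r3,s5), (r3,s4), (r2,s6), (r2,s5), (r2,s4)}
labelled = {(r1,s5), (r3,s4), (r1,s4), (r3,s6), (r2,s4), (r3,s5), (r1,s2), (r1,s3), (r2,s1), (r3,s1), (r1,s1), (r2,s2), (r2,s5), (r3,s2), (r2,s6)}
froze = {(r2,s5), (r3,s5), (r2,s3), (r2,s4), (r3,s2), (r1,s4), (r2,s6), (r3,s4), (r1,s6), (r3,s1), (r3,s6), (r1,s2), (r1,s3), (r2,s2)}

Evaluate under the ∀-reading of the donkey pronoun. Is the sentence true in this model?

"it" takes "a sample" as antecedent — a donkey pronoun bound across the clause boundary.
Strong reading: for every (r,s) with collected(r,s), labelled(r,s) ∧ froze(r,s).
Restrictor pairs: (r1,s4) ✓  (r2,s1) ✗  (r2,s2) ✓  (r2,s4) ✓  (r2,s5) ✓  (r2,s6) ✓  (r3,s2) ✓  (r3,s4) ✓  (r3,s5) ✓  (r3,s6) ✓
Counterexample: (r2,s1) is in collected but fails the scope.

False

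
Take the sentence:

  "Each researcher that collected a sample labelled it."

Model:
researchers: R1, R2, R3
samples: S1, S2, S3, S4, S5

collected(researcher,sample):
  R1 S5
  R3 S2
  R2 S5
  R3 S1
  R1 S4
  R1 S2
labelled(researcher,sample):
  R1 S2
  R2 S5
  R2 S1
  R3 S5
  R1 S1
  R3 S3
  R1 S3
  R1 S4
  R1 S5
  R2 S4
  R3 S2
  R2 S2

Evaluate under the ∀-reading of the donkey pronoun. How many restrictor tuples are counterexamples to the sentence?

"it" takes "a sample" as antecedent — a donkey pronoun bound across the clause boundary.
Strong reading: for every (r,s) with collected(r,s), labelled(r,s).
Restrictor pairs: (R1,S2) ✓  (R1,S4) ✓  (R1,S5) ✓  (R2,S5) ✓  (R3,S1) ✗  (R3,S2) ✓
Counterexamples (restrictor pairs failing the scope): 1.

1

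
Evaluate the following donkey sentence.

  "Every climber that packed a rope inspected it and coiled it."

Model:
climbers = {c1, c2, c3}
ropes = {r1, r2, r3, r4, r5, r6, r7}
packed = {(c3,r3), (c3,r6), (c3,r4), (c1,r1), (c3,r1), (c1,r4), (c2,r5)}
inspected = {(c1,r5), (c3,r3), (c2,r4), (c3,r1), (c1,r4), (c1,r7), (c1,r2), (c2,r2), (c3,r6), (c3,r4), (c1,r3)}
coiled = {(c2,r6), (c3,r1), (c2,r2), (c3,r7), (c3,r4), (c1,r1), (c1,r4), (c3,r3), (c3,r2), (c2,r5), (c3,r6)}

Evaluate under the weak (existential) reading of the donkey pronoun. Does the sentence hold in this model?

"it" takes "a rope" as antecedent — a donkey pronoun bound across the clause boundary.
Weak reading: every climber c with some packed-rope has at least one packed-rope r such that inspected(c,r) ∧ coiled(c,r).
Per climber: c1:✓  c2:✗  c3:✓
c2 has no witness among its packed-ropes.

False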